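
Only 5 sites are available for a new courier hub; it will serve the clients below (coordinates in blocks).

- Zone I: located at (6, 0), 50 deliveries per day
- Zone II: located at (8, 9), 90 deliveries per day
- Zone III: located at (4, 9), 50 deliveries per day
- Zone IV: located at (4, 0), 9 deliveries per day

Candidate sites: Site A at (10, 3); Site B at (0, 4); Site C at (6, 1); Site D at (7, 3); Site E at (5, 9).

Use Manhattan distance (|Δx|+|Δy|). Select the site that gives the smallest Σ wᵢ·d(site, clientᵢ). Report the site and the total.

Site E, total 910 blocks

Total weighted distance at each candidate:
  Site A (10, 3): total = 1751
  Site B (0, 4): total = 2192
  Site C (6, 1): total = 1477
  Site D (7, 3): total = 1334
  Site E (5, 9): total = 910
Minimum is at Site E with total 910 blocks.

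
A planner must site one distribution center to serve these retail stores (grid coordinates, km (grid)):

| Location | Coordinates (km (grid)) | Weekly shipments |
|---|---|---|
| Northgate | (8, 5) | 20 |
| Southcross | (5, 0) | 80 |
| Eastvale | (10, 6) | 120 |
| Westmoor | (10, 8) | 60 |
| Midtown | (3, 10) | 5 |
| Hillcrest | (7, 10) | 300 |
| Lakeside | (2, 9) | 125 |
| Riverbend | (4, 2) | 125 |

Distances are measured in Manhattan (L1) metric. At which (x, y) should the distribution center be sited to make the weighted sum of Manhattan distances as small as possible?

(7, 9)

Manhattan distance separates: Σwᵢ(|x−xᵢ|+|y−yᵢ|) = Σwᵢ|x−xᵢ| + Σwᵢ|y−yᵢ|, so x and y are optimised independently as 1-D weighted medians.
Total weight W = 835; half = 417.5.
x-coordinate, sorted with cumulative weight:
  x=2 (Lakeside, w=125) cum 125
  x=3 (Midtown, w=5) cum 130
  x=4 (Riverbend, w=125) cum 255
  x=5 (Southcross, w=80) cum 335
  x=7 (Hillcrest, w=300) cum 635  ← median
  x=8 (Northgate, w=20) cum 655
  x=10 (Eastvale, w=120) cum 775
  x=10 (Westmoor, w=60) cum 835
⇒ x* = 7
y-coordinate, sorted with cumulative weight:
  y=0 (Southcross, w=80) cum 80
  y=2 (Riverbend, w=125) cum 205
  y=5 (Northgate, w=20) cum 225
  y=6 (Eastvale, w=120) cum 345
  y=8 (Westmoor, w=60) cum 405
  y=9 (Lakeside, w=125) cum 530  ← median
  y=10 (Midtown, w=5) cum 535
  y=10 (Hillcrest, w=300) cum 835
⇒ y* = 9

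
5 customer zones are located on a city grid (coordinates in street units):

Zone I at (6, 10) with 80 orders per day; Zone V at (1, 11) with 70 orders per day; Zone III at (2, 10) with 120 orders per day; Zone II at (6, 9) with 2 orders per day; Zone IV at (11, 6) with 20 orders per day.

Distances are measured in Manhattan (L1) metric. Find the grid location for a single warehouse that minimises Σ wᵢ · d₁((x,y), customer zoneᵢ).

Manhattan distance separates: Σwᵢ(|x−xᵢ|+|y−yᵢ|) = Σwᵢ|x−xᵢ| + Σwᵢ|y−yᵢ|, so x and y are optimised independently as 1-D weighted medians.
Total weight W = 292; half = 146.
x-coordinate, sorted with cumulative weight:
  x=1 (Zone V, w=70) cum 70
  x=2 (Zone III, w=120) cum 190  ← median
  x=6 (Zone I, w=80) cum 270
  x=6 (Zone II, w=2) cum 272
  x=11 (Zone IV, w=20) cum 292
⇒ x* = 2
y-coordinate, sorted with cumulative weight:
  y=6 (Zone IV, w=20) cum 20
  y=9 (Zone II, w=2) cum 22
  y=10 (Zone I, w=80) cum 102
  y=10 (Zone III, w=120) cum 222  ← median
  y=11 (Zone V, w=70) cum 292
⇒ y* = 10

(2, 10)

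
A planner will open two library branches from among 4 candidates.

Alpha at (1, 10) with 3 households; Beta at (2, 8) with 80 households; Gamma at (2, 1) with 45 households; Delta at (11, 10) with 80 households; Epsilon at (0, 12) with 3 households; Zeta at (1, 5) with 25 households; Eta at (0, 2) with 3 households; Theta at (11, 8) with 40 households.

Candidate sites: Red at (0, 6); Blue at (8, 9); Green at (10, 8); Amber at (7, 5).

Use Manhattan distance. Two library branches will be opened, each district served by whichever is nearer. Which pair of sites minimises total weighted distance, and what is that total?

{Red, Green}, total 1010

Evaluate every pair (each demand assigned to the nearer of the two):
  {Red, Green}: total = 1010
  {Red, Blue}: total = 1210
  {Green, Amber}: total = 1580
  {Blue, Amber}: total = 1682
  {Red, Amber}: total = 1730
  {Blue, Green}: total = 1847
Best pair: {Red, Green} with total 1010.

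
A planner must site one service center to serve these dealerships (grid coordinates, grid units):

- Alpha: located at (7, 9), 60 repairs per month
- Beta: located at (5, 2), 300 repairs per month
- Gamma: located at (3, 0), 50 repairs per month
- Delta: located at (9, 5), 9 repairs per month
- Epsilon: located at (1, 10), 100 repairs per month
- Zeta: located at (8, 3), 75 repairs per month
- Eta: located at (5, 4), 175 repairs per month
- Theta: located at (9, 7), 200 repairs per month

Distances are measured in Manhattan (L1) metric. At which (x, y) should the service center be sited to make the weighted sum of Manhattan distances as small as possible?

Manhattan distance separates: Σwᵢ(|x−xᵢ|+|y−yᵢ|) = Σwᵢ|x−xᵢ| + Σwᵢ|y−yᵢ|, so x and y are optimised independently as 1-D weighted medians.
Total weight W = 969; half = 484.5.
x-coordinate, sorted with cumulative weight:
  x=1 (Epsilon, w=100) cum 100
  x=3 (Gamma, w=50) cum 150
  x=5 (Beta, w=300) cum 450
  x=5 (Eta, w=175) cum 625  ← median
  x=7 (Alpha, w=60) cum 685
  x=8 (Zeta, w=75) cum 760
  x=9 (Delta, w=9) cum 769
  x=9 (Theta, w=200) cum 969
⇒ x* = 5
y-coordinate, sorted with cumulative weight:
  y=0 (Gamma, w=50) cum 50
  y=2 (Beta, w=300) cum 350
  y=3 (Zeta, w=75) cum 425
  y=4 (Eta, w=175) cum 600  ← median
  y=5 (Delta, w=9) cum 609
  y=7 (Theta, w=200) cum 809
  y=9 (Alpha, w=60) cum 869
  y=10 (Epsilon, w=100) cum 969
⇒ y* = 4

(5, 4)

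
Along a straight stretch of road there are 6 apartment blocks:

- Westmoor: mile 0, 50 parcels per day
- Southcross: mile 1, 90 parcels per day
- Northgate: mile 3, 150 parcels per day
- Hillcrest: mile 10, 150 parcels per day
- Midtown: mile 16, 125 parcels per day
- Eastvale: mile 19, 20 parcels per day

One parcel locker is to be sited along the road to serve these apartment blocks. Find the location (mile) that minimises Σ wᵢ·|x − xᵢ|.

For a sum of weighted absolute distances on a line, the optimum is the weighted median (not the mean). Total weight W = 585; half-weight = 292.5.
Sort by position and accumulate weight:
  mile 0 (Westmoor, w=50) → cum 50
  mile 1 (Southcross, w=90) → cum 140
  mile 3 (Northgate, w=150) → cum 290
  mile 10 (Hillcrest, w=150) → cum 440  ≥ 292.5 → median here
  mile 16 (Midtown, w=125) → cum 565
  mile 19 (Eastvale, w=20) → cum 585
Optimal location: mile 10.

x = 10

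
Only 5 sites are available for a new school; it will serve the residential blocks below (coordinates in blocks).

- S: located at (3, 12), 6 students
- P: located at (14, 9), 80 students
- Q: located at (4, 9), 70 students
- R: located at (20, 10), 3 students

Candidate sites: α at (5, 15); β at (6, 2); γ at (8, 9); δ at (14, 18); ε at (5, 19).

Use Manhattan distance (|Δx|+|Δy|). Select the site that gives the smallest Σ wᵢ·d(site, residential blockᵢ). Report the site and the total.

Total weighted distance at each candidate:
  α (5, 15): total = 1780
  β (6, 2): total = 1974
  γ (8, 9): total = 847
  δ (14, 18): total = 2194
  ε (5, 19): total = 2416
Minimum is at γ with total 847 blocks.

γ, total 847 blocks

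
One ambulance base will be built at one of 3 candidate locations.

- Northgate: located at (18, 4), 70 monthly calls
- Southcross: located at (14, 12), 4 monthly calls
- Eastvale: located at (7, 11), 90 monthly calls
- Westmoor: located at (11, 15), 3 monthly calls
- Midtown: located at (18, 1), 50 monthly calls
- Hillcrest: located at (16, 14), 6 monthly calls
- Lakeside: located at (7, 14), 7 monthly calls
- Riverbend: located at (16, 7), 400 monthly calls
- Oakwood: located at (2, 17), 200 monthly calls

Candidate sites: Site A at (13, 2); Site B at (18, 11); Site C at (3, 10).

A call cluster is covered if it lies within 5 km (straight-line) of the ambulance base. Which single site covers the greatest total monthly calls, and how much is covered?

Coverage radius r = 5 km; a point is covered iff (Δx)²+(Δy)² ≤ 5² = 25.
  Site A (13, 2): covers {none} → 0
  Site B (18, 11): covers {Southcross, Hillcrest, Riverbend} → 410
  Site C (3, 10): covers {Eastvale} → 90
Maximum coverage at Site B: 410 monthly calls.

Site B, covering 410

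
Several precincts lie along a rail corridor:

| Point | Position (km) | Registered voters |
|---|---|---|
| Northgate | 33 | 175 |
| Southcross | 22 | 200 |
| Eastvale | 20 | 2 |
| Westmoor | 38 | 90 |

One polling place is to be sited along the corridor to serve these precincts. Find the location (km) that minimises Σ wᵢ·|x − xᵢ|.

For a sum of weighted absolute distances on a line, the optimum is the weighted median (not the mean). Total weight W = 467; half-weight = 233.5.
Sort by position and accumulate weight:
  km 20 (Eastvale, w=2) → cum 2
  km 22 (Southcross, w=200) → cum 202
  km 33 (Northgate, w=175) → cum 377  ≥ 233.5 → median here
  km 38 (Westmoor, w=90) → cum 467
Optimal location: km 33.

x = 33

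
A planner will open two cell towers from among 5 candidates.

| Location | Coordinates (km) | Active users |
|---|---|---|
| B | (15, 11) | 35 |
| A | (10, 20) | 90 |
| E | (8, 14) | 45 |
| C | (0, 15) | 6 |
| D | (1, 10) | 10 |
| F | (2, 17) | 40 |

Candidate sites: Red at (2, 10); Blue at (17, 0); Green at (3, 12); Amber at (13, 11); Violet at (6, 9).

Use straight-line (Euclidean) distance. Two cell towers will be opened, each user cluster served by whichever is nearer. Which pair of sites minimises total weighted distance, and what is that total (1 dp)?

Evaluate every pair (each demand assigned to the nearer of the two):
  {Green, Amber}: total = 1423.8
  {Red, Amber}: total = 1508.5
  {Amber, Violet}: total = 1625.8
  {Green, Violet}: total = 1779.4
  {Blue, Green}: total = 1848.1
  {Red, Green}: total = 1859.9
  {Blue, Amber}: total = 1889.4
  {Red, Violet}: total = 1940.8
  {Blue, Violet}: total = 2078.1
  {Red, Blue}: total = 2190.7
Best pair: {Green, Amber} with total 1423.8.

{Green, Amber}, total 1423.8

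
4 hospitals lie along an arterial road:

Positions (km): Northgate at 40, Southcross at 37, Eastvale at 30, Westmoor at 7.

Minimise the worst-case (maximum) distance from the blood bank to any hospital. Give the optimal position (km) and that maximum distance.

The 1-center on a line is the midpoint of the two extreme points: leftmost at 7, rightmost at 40.
Optimal location = (7 + 40)/2 = 23.5; maximum distance = (40 − 7)/2 = 16.5.

location 23.5, max distance 16.5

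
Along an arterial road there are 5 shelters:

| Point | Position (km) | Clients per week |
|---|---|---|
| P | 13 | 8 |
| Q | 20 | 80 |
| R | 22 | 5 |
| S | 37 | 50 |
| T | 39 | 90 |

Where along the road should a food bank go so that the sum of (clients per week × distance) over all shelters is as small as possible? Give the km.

x = 37

For a sum of weighted absolute distances on a line, the optimum is the weighted median (not the mean). Total weight W = 233; half-weight = 116.5.
Sort by position and accumulate weight:
  km 13 (P, w=8) → cum 8
  km 20 (Q, w=80) → cum 88
  km 22 (R, w=5) → cum 93
  km 37 (S, w=50) → cum 143  ≥ 116.5 → median here
  km 39 (T, w=90) → cum 233
Optimal location: km 37.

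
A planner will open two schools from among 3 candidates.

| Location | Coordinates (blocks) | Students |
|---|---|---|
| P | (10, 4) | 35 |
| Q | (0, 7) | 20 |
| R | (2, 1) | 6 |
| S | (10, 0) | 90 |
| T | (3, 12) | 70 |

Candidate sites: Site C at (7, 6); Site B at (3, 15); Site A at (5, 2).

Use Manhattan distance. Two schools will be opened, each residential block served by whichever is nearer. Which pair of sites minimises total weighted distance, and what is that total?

{Site B, Site A}, total 1309

Evaluate every pair (each demand assigned to the nearer of the two):
  {Site B, Site A}: total = 1309
  {Site C, Site B}: total = 1415
  {Site C, Site A}: total = 1689
Best pair: {Site B, Site A} with total 1309.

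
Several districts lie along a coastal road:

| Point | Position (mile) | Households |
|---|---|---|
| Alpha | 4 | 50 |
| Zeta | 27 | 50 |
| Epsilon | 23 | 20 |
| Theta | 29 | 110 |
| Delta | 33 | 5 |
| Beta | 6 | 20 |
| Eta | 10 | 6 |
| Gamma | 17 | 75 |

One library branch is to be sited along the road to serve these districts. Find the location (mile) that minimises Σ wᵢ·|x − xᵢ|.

x = 23

For a sum of weighted absolute distances on a line, the optimum is the weighted median (not the mean). Total weight W = 336; half-weight = 168.
Sort by position and accumulate weight:
  mile 4 (Alpha, w=50) → cum 50
  mile 6 (Beta, w=20) → cum 70
  mile 10 (Eta, w=6) → cum 76
  mile 17 (Gamma, w=75) → cum 151
  mile 23 (Epsilon, w=20) → cum 171  ≥ 168 → median here
  mile 27 (Zeta, w=50) → cum 221
  mile 29 (Theta, w=110) → cum 331
  mile 33 (Delta, w=5) → cum 336
Optimal location: mile 23.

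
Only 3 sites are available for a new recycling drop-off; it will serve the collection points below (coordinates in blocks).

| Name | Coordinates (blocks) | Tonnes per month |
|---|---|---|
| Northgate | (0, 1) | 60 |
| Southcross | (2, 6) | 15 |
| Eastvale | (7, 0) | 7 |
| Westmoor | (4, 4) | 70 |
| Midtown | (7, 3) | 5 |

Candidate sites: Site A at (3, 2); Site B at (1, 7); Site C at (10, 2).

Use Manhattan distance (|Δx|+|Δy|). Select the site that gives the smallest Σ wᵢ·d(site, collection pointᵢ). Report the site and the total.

Site A, total 592 blocks

Total weighted distance at each candidate:
  Site A (3, 2): total = 592
  Site B (1, 7): total = 1011
  Site C (10, 2): total = 1455
Minimum is at Site A with total 592 blocks.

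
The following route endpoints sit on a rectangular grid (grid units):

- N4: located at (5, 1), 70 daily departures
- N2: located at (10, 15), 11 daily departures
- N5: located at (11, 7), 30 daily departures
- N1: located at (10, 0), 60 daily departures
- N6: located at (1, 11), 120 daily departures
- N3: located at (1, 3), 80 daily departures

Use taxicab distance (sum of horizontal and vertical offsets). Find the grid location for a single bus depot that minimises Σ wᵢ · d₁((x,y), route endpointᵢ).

(1, 3)

Manhattan distance separates: Σwᵢ(|x−xᵢ|+|y−yᵢ|) = Σwᵢ|x−xᵢ| + Σwᵢ|y−yᵢ|, so x and y are optimised independently as 1-D weighted medians.
Total weight W = 371; half = 185.5.
x-coordinate, sorted with cumulative weight:
  x=1 (N6, w=120) cum 120
  x=1 (N3, w=80) cum 200  ← median
  x=5 (N4, w=70) cum 270
  x=10 (N2, w=11) cum 281
  x=10 (N1, w=60) cum 341
  x=11 (N5, w=30) cum 371
⇒ x* = 1
y-coordinate, sorted with cumulative weight:
  y=0 (N1, w=60) cum 60
  y=1 (N4, w=70) cum 130
  y=3 (N3, w=80) cum 210  ← median
  y=7 (N5, w=30) cum 240
  y=11 (N6, w=120) cum 360
  y=15 (N2, w=11) cum 371
⇒ y* = 3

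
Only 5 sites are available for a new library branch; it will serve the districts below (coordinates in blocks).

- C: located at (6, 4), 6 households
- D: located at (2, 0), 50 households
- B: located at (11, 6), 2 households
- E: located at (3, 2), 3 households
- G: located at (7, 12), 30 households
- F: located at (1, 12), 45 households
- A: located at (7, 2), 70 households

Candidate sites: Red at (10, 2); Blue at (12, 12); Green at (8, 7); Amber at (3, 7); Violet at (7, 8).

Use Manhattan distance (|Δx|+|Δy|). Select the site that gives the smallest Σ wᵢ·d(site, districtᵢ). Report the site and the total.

Total weighted distance at each candidate:
  Red (10, 2): total = 2022
  Blue (12, 12): total = 2950
  Green (8, 7): total = 1858
  Amber (3, 7): total = 1684
  Violet (7, 8): total = 1712
Minimum is at Amber with total 1684 blocks.

Amber, total 1684 blocks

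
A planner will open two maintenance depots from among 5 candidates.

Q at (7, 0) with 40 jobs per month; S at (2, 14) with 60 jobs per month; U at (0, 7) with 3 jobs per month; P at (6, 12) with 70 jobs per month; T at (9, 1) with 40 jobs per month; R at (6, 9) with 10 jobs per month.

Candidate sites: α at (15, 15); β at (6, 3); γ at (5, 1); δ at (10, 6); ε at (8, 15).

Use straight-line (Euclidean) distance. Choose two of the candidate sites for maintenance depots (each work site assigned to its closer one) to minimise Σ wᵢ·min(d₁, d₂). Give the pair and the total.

Evaluate every pair (each demand assigned to the nearer of the two):
  {γ, ε}: total = 953.5
  {β, ε}: total = 969.7
  {δ, ε}: total = 1169.8
  {γ, δ}: total = 1506.5
  {β, δ}: total = 1525.9
  {β, γ}: total = 1647.6
  {α, β}: total = 1684.6
  {α, δ}: total = 1736.0
  {α, γ}: total = 1799.9
  {α, ε}: total = 1877.3
Best pair: {γ, ε} with total 953.5.

{γ, ε}, total 953.5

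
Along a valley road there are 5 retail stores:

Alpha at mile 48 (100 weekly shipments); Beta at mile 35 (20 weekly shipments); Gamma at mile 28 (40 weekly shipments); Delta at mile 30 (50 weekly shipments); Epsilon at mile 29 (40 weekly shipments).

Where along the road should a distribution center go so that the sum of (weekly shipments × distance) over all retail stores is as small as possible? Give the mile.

For a sum of weighted absolute distances on a line, the optimum is the weighted median (not the mean). Total weight W = 250; half-weight = 125.
Sort by position and accumulate weight:
  mile 28 (Gamma, w=40) → cum 40
  mile 29 (Epsilon, w=40) → cum 80
  mile 30 (Delta, w=50) → cum 130  ≥ 125 → median here
  mile 35 (Beta, w=20) → cum 150
  mile 48 (Alpha, w=100) → cum 250
Optimal location: mile 30.

x = 30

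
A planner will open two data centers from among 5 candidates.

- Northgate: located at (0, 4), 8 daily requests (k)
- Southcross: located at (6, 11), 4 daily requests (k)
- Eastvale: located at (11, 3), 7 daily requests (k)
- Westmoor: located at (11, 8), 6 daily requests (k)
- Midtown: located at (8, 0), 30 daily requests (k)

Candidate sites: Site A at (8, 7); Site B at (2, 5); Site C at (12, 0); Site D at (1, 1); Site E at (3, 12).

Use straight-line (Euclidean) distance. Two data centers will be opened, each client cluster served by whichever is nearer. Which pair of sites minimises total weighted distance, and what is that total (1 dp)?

{Site B, Site C}, total 237.2

Evaluate every pair (each demand assigned to the nearer of the two):
  {Site B, Site C}: total = 237.2
  {Site A, Site C}: total = 247.4
  {Site C, Site D}: total = 260.5
  {Site C, Site E}: total = 271.5
  {Site A, Site B}: total = 299.8
  {Site A, Site D}: total = 307.2
  {Site A, Site E}: total = 345.0
  {Site D, Site E}: total = 375.1
  {Site B, Site D}: total = 380.3
  {Site B, Site E}: total = 383.0
Best pair: {Site B, Site C} with total 237.2.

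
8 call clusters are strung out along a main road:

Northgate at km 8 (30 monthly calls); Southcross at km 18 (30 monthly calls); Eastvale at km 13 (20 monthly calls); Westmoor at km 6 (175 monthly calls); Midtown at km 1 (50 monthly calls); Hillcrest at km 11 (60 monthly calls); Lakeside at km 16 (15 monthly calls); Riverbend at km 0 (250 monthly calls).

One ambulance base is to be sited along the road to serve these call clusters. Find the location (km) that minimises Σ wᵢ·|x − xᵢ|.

x = 6

For a sum of weighted absolute distances on a line, the optimum is the weighted median (not the mean). Total weight W = 630; half-weight = 315.
Sort by position and accumulate weight:
  km 0 (Riverbend, w=250) → cum 250
  km 1 (Midtown, w=50) → cum 300
  km 6 (Westmoor, w=175) → cum 475  ≥ 315 → median here
  km 8 (Northgate, w=30) → cum 505
  km 11 (Hillcrest, w=60) → cum 565
  km 13 (Eastvale, w=20) → cum 585
  km 16 (Lakeside, w=15) → cum 600
  km 18 (Southcross, w=30) → cum 630
Optimal location: km 6.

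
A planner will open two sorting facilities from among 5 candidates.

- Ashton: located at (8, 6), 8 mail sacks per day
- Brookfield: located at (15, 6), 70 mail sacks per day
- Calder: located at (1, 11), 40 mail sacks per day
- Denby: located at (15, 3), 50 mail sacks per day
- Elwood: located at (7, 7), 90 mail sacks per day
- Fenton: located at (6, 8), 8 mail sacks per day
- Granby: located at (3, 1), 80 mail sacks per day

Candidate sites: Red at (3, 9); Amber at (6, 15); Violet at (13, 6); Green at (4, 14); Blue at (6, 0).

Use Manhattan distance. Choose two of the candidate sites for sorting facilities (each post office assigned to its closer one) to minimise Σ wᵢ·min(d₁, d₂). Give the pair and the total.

Evaluate every pair (each demand assigned to the nearer of the two):
  {Red, Violet}: total = 1802
  {Violet, Blue}: total = 2084
  {Violet, Green}: total = 2484
  {Amber, Violet}: total = 2676
  {Red, Blue}: total = 2766
  {Green, Blue}: total = 3058
  {Amber, Blue}: total = 3170
  {Red, Amber}: total = 3386
  {Red, Green}: total = 3386
  {Amber, Green}: total = 4624
Best pair: {Red, Violet} with total 1802.

{Red, Violet}, total 1802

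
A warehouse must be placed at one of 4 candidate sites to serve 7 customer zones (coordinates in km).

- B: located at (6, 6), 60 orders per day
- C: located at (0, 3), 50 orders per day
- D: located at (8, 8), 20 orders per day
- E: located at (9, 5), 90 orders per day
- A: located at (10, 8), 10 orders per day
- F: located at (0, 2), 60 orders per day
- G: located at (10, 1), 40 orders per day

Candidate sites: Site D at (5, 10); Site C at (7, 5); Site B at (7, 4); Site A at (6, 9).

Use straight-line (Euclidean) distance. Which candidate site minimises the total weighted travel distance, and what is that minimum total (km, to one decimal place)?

Total weighted distance at each candidate:
  Site D (5, 10): total = 2357.6
  Site C (7, 5): total = 1391.5
  Site B (7, 4): total = 1427.9
  Site A (6, 9): total = 2051.2
Minimum is at Site C with total 1391.5 km.

Site C, total 1391.5 km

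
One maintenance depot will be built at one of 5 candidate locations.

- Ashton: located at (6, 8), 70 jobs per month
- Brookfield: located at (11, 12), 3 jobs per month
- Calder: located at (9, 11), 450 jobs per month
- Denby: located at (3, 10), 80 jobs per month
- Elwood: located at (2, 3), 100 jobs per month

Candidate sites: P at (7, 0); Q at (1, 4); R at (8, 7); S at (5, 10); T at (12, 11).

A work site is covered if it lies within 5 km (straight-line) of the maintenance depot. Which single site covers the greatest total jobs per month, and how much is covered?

S, covering 600

Coverage radius r = 5 km; a point is covered iff (Δx)²+(Δy)² ≤ 5² = 25.
  P (7, 0): covers {none} → 0
  Q (1, 4): covers {Elwood} → 100
  R (8, 7): covers {Ashton, Calder} → 520
  S (5, 10): covers {Ashton, Calder, Denby} → 600
  T (12, 11): covers {Brookfield, Calder} → 453
Maximum coverage at S: 600 jobs per month.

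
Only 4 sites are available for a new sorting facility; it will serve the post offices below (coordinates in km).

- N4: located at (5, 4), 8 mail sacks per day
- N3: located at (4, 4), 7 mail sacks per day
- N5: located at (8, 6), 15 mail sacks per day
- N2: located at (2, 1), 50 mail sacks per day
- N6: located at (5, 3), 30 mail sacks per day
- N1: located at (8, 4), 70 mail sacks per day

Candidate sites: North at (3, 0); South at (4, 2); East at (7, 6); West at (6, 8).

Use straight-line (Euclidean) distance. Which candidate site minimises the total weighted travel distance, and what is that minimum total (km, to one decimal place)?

South, total 584.0 km

Total weighted distance at each candidate:
  North (3, 0): total = 808.9
  South (4, 2): total = 584.0
  East (7, 6): total = 681.1
  West (6, 8): total = 975.8
Minimum is at South with total 584.0 km.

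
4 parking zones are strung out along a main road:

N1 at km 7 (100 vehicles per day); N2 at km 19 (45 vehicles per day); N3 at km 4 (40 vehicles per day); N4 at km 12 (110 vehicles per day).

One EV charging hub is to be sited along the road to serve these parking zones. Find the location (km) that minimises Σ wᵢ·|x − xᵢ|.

x = 12

For a sum of weighted absolute distances on a line, the optimum is the weighted median (not the mean). Total weight W = 295; half-weight = 147.5.
Sort by position and accumulate weight:
  km 4 (N3, w=40) → cum 40
  km 7 (N1, w=100) → cum 140
  km 12 (N4, w=110) → cum 250  ≥ 147.5 → median here
  km 19 (N2, w=45) → cum 295
Optimal location: km 12.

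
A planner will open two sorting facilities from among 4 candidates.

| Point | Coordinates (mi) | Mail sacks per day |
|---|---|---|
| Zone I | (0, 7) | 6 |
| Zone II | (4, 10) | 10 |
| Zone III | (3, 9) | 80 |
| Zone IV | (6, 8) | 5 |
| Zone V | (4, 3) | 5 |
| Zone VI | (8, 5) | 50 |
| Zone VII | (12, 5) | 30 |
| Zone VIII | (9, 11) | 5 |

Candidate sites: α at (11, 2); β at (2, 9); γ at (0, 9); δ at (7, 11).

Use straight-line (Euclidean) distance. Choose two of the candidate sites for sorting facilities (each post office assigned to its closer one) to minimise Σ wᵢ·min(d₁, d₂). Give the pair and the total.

Evaluate every pair (each demand assigned to the nearer of the two):
  {α, β}: total = 515.0
  {α, γ}: total = 712.1
  {β, δ}: total = 715.2
  {α, δ}: total = 805.9
  {γ, δ}: total = 883.9
  {β, γ}: total = 886.7
Best pair: {α, β} with total 515.0.

{α, β}, total 515.0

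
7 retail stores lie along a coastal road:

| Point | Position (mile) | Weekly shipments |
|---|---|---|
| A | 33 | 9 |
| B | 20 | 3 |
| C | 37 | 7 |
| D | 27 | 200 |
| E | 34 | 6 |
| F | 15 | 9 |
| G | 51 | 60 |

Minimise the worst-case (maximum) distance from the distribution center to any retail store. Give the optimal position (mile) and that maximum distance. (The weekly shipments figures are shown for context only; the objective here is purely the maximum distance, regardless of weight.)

location 33, max distance 18

The 1-center on a line is the midpoint of the two extreme points: leftmost at 15, rightmost at 51.
Optimal location = (15 + 51)/2 = 33; maximum distance = (51 − 15)/2 = 18.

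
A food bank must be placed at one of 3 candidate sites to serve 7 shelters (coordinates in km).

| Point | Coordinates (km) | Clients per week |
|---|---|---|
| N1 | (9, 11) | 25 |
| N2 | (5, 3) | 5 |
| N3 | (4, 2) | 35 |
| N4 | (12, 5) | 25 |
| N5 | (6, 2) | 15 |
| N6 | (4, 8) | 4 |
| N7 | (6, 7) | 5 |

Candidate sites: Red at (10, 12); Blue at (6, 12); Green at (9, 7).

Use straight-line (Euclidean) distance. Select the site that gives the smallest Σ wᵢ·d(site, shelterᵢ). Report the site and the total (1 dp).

Total weighted distance at each candidate:
  Red (10, 12): total = 899.4
  Blue (6, 12): total = 904.6
  Green (9, 7): total = 588.8
Minimum is at Green with total 588.8 km.

Green, total 588.8 km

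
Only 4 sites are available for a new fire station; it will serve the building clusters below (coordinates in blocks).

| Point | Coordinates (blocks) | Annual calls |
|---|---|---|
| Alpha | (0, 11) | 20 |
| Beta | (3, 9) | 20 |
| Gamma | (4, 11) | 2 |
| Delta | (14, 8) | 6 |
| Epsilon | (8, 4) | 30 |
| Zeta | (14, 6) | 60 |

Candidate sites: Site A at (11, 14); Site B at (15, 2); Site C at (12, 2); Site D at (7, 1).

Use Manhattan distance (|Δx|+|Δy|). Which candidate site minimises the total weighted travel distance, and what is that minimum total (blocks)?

Total weighted distance at each candidate:
  Site A (11, 14): total = 1664
  Site B (15, 2): total = 1512
  Site C (12, 2): total = 1362
  Site D (7, 1): total = 1530
Minimum is at Site C with total 1362 blocks.

Site C, total 1362 blocks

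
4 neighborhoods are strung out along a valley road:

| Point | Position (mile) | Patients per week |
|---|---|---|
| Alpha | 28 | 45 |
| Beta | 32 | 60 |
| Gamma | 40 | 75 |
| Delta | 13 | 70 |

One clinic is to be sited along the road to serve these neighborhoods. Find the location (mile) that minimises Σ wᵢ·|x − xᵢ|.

x = 32

For a sum of weighted absolute distances on a line, the optimum is the weighted median (not the mean). Total weight W = 250; half-weight = 125.
Sort by position and accumulate weight:
  mile 13 (Delta, w=70) → cum 70
  mile 28 (Alpha, w=45) → cum 115
  mile 32 (Beta, w=60) → cum 175  ≥ 125 → median here
  mile 40 (Gamma, w=75) → cum 250
Optimal location: mile 32.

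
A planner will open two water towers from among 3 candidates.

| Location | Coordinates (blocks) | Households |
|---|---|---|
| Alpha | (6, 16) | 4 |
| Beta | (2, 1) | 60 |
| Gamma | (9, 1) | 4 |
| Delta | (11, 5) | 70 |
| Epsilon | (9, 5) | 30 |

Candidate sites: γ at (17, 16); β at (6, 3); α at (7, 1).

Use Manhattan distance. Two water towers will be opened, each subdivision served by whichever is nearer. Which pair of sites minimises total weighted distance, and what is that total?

Evaluate every pair (each demand assigned to the nearer of the two):
  {β, α}: total = 1000
  {γ, β}: total = 1064
  {γ, α}: total = 1092
Best pair: {β, α} with total 1000.

{β, α}, total 1000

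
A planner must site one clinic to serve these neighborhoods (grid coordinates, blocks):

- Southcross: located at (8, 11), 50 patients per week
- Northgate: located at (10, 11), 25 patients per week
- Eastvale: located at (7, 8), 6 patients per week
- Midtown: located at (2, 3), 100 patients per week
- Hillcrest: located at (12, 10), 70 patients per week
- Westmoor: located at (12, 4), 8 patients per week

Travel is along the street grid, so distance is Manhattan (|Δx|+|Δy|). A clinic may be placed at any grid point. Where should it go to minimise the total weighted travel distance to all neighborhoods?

(8, 10)

Manhattan distance separates: Σwᵢ(|x−xᵢ|+|y−yᵢ|) = Σwᵢ|x−xᵢ| + Σwᵢ|y−yᵢ|, so x and y are optimised independently as 1-D weighted medians.
Total weight W = 259; half = 129.5.
x-coordinate, sorted with cumulative weight:
  x=2 (Midtown, w=100) cum 100
  x=7 (Eastvale, w=6) cum 106
  x=8 (Southcross, w=50) cum 156  ← median
  x=10 (Northgate, w=25) cum 181
  x=12 (Hillcrest, w=70) cum 251
  x=12 (Westmoor, w=8) cum 259
⇒ x* = 8
y-coordinate, sorted with cumulative weight:
  y=3 (Midtown, w=100) cum 100
  y=4 (Westmoor, w=8) cum 108
  y=8 (Eastvale, w=6) cum 114
  y=10 (Hillcrest, w=70) cum 184  ← median
  y=11 (Southcross, w=50) cum 234
  y=11 (Northgate, w=25) cum 259
⇒ y* = 10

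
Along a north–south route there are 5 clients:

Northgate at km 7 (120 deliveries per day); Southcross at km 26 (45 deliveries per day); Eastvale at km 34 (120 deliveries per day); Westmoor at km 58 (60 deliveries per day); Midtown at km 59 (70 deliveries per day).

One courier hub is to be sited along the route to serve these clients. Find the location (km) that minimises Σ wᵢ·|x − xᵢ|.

x = 34

For a sum of weighted absolute distances on a line, the optimum is the weighted median (not the mean). Total weight W = 415; half-weight = 207.5.
Sort by position and accumulate weight:
  km 7 (Northgate, w=120) → cum 120
  km 26 (Southcross, w=45) → cum 165
  km 34 (Eastvale, w=120) → cum 285  ≥ 207.5 → median here
  km 58 (Westmoor, w=60) → cum 345
  km 59 (Midtown, w=70) → cum 415
Optimal location: km 34.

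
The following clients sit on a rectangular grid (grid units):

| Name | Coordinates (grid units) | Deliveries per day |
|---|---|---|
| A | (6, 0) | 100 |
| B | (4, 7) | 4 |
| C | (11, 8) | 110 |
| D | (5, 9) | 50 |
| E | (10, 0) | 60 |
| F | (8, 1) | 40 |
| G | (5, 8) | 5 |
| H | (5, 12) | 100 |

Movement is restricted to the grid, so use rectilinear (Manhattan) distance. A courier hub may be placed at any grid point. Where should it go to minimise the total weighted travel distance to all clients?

(6, 8)

Manhattan distance separates: Σwᵢ(|x−xᵢ|+|y−yᵢ|) = Σwᵢ|x−xᵢ| + Σwᵢ|y−yᵢ|, so x and y are optimised independently as 1-D weighted medians.
Total weight W = 469; half = 234.5.
x-coordinate, sorted with cumulative weight:
  x=4 (B, w=4) cum 4
  x=5 (D, w=50) cum 54
  x=5 (G, w=5) cum 59
  x=5 (H, w=100) cum 159
  x=6 (A, w=100) cum 259  ← median
  x=8 (F, w=40) cum 299
  x=10 (E, w=60) cum 359
  x=11 (C, w=110) cum 469
⇒ x* = 6
y-coordinate, sorted with cumulative weight:
  y=0 (A, w=100) cum 100
  y=0 (E, w=60) cum 160
  y=1 (F, w=40) cum 200
  y=7 (B, w=4) cum 204
  y=8 (C, w=110) cum 314  ← median
  y=8 (G, w=5) cum 319
  y=9 (D, w=50) cum 369
  y=12 (H, w=100) cum 469
⇒ y* = 8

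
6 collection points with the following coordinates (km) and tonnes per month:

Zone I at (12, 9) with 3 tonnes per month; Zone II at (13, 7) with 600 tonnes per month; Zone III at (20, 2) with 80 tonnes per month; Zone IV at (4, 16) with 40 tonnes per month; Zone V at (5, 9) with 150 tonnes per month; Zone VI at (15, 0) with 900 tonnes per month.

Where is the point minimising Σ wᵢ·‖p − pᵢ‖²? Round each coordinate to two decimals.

The minimiser of Σwᵢ‖p−pᵢ‖² is the weighted centroid p* = (Σwᵢpᵢ)/(Σwᵢ).
Σwᵢ = 1773.
Σwᵢxᵢ = 3·12 + 600·13 + 80·20 + 40·4 + 150·5 + 900·15 = 23846.
Σwᵢyᵢ = 3·9 + 600·7 + 80·2 + 40·16 + 150·9 + 900·0 = 6377.
x* = 23846/1773 = 13.45, y* = 6377/1773 = 3.60.

(13.45, 3.60)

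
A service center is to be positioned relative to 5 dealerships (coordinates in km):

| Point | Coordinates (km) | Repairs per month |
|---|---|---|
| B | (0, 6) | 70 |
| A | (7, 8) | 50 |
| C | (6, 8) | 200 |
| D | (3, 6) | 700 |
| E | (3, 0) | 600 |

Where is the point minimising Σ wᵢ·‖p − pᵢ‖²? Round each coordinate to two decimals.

The minimiser of Σwᵢ‖p−pᵢ‖² is the weighted centroid p* = (Σwᵢpᵢ)/(Σwᵢ).
Σwᵢ = 1620.
Σwᵢxᵢ = 70·0 + 50·7 + 200·6 + 700·3 + 600·3 = 5450.
Σwᵢyᵢ = 70·6 + 50·8 + 200·8 + 700·6 + 600·0 = 6620.
x* = 5450/1620 = 3.36, y* = 6620/1620 = 4.09.

(3.36, 4.09)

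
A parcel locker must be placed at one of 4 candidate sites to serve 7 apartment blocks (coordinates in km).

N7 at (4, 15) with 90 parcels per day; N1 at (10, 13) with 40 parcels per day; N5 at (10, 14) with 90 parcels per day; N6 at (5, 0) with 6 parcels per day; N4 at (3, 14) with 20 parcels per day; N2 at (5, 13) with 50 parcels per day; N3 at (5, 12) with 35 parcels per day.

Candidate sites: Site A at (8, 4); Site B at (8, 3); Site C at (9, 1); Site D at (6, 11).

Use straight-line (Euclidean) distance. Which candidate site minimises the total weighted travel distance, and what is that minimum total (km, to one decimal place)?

Total weighted distance at each candidate:
  Site A (8, 4): total = 3367.0
  Site B (8, 3): total = 3673.7
  Site C (9, 1): total = 4346.3
  Site D (6, 11): total = 1343.8
Minimum is at Site D with total 1343.8 km.

Site D, total 1343.8 km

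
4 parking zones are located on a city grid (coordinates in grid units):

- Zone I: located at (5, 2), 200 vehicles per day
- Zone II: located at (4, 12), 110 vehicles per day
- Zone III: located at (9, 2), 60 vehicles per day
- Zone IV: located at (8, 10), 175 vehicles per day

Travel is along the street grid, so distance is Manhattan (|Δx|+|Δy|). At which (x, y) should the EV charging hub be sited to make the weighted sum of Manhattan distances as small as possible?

Manhattan distance separates: Σwᵢ(|x−xᵢ|+|y−yᵢ|) = Σwᵢ|x−xᵢ| + Σwᵢ|y−yᵢ|, so x and y are optimised independently as 1-D weighted medians.
Total weight W = 545; half = 272.5.
x-coordinate, sorted with cumulative weight:
  x=4 (Zone II, w=110) cum 110
  x=5 (Zone I, w=200) cum 310  ← median
  x=8 (Zone IV, w=175) cum 485
  x=9 (Zone III, w=60) cum 545
⇒ x* = 5
y-coordinate, sorted with cumulative weight:
  y=2 (Zone I, w=200) cum 200
  y=2 (Zone III, w=60) cum 260
  y=10 (Zone IV, w=175) cum 435  ← median
  y=12 (Zone II, w=110) cum 545
⇒ y* = 10

(5, 10)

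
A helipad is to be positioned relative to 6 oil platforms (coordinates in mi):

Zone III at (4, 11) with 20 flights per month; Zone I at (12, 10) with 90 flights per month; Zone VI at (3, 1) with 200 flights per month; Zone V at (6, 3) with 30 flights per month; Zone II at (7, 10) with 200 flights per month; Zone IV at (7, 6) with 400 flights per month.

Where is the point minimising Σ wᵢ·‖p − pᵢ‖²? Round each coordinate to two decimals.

(6.53, 6.18)

The minimiser of Σwᵢ‖p−pᵢ‖² is the weighted centroid p* = (Σwᵢpᵢ)/(Σwᵢ).
Σwᵢ = 940.
Σwᵢxᵢ = 20·4 + 90·12 + 200·3 + 30·6 + 200·7 + 400·7 = 6140.
Σwᵢyᵢ = 20·11 + 90·10 + 200·1 + 30·3 + 200·10 + 400·6 = 5810.
x* = 6140/940 = 6.53, y* = 5810/940 = 6.18.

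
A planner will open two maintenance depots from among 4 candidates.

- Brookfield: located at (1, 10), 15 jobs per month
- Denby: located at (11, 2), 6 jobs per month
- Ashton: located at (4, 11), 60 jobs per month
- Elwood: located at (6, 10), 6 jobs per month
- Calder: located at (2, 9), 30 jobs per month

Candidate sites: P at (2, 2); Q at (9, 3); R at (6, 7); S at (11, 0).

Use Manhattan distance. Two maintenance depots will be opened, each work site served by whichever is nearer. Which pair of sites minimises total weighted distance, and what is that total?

Evaluate every pair (each demand assigned to the nearer of the two):
  {R, S}: total = 690
  {Q, R}: total = 696
  {P, R}: total = 732
  {P, Q}: total = 1083
  {P, S}: total = 1089
  {Q, S}: total = 1467
Best pair: {R, S} with total 690.

{R, S}, total 690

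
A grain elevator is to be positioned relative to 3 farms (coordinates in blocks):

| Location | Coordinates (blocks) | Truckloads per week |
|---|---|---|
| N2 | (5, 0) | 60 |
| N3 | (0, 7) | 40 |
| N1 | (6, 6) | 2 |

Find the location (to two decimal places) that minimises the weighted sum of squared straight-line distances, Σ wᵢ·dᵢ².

The minimiser of Σwᵢ‖p−pᵢ‖² is the weighted centroid p* = (Σwᵢpᵢ)/(Σwᵢ).
Σwᵢ = 102.
Σwᵢxᵢ = 60·5 + 40·0 + 2·6 = 312.
Σwᵢyᵢ = 60·0 + 40·7 + 2·6 = 292.
x* = 312/102 = 3.06, y* = 292/102 = 2.86.

(3.06, 2.86)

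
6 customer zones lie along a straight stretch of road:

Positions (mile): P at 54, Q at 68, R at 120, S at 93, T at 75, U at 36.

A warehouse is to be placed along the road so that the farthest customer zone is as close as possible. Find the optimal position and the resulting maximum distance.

location 78, max distance 42

The 1-center on a line is the midpoint of the two extreme points: leftmost at 36, rightmost at 120.
Optimal location = (36 + 120)/2 = 78; maximum distance = (120 − 36)/2 = 42.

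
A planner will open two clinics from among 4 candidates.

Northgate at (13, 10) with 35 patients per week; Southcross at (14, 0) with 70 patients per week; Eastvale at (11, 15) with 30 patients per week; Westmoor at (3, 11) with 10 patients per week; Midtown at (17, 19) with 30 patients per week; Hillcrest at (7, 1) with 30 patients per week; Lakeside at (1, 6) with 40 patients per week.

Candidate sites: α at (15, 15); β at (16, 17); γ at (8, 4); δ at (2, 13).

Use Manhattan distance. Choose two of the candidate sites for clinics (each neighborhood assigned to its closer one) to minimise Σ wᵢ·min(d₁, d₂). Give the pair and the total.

{α, γ}, total 1845

Evaluate every pair (each demand assigned to the nearer of the two):
  {α, γ}: total = 1845
  {β, γ}: total = 1950
  {γ, δ}: total = 2515
  {α, δ}: total = 2525
  {β, δ}: total = 2840
  {α, β}: total = 3315
Best pair: {α, γ} with total 1845.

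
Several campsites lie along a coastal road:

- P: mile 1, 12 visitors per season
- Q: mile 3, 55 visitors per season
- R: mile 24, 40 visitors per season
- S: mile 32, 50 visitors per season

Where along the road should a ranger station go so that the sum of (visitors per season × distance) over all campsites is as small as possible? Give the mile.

x = 24

For a sum of weighted absolute distances on a line, the optimum is the weighted median (not the mean). Total weight W = 157; half-weight = 78.5.
Sort by position and accumulate weight:
  mile 1 (P, w=12) → cum 12
  mile 3 (Q, w=55) → cum 67
  mile 24 (R, w=40) → cum 107  ≥ 78.5 → median here
  mile 32 (S, w=50) → cum 157
Optimal location: mile 24.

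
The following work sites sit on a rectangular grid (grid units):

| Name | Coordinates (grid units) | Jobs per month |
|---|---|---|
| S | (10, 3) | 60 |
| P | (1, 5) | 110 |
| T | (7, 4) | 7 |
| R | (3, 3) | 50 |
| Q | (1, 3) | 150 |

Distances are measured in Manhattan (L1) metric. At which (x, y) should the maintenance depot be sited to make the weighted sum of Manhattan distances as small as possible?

Manhattan distance separates: Σwᵢ(|x−xᵢ|+|y−yᵢ|) = Σwᵢ|x−xᵢ| + Σwᵢ|y−yᵢ|, so x and y are optimised independently as 1-D weighted medians.
Total weight W = 377; half = 188.5.
x-coordinate, sorted with cumulative weight:
  x=1 (P, w=110) cum 110
  x=1 (Q, w=150) cum 260  ← median
  x=3 (R, w=50) cum 310
  x=7 (T, w=7) cum 317
  x=10 (S, w=60) cum 377
⇒ x* = 1
y-coordinate, sorted with cumulative weight:
  y=3 (S, w=60) cum 60
  y=3 (R, w=50) cum 110
  y=3 (Q, w=150) cum 260  ← median
  y=4 (T, w=7) cum 267
  y=5 (P, w=110) cum 377
⇒ y* = 3

(1, 3)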